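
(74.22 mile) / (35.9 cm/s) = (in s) 3.327e+05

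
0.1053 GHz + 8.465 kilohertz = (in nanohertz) 1.053e+17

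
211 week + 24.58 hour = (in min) 2.128e+06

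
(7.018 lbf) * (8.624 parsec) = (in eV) 5.185e+37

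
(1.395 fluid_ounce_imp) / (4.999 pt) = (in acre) 5.554e-06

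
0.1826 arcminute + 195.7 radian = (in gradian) 1.246e+04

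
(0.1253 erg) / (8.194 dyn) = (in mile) 9.502e-08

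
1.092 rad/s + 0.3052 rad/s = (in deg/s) 80.05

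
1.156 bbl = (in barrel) 1.156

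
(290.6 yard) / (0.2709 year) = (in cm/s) 0.00311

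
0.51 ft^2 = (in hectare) 4.738e-06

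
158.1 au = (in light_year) 0.0025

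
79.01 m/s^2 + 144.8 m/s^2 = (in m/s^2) 223.8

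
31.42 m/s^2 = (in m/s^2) 31.42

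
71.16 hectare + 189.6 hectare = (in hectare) 260.8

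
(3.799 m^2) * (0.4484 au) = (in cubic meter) 2.548e+11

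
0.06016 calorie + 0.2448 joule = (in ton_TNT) 1.187e-10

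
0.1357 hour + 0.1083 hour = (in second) 878.4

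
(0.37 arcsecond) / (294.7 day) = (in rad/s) 7.045e-14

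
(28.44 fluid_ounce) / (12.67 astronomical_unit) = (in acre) 1.097e-19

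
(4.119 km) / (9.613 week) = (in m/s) 0.0007085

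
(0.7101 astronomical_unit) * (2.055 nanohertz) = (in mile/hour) 488.3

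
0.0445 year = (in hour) 389.8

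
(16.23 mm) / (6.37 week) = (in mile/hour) 9.424e-09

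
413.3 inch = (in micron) 1.05e+07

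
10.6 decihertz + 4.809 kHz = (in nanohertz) 4.81e+12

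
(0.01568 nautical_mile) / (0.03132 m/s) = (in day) 0.01073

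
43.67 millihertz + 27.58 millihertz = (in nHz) 7.125e+07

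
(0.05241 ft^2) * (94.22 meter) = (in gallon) 121.2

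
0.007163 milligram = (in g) 7.163e-06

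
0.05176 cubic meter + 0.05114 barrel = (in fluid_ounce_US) 2025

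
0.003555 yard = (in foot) 0.01066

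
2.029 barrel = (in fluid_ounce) 1.091e+04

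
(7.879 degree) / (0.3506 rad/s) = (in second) 0.3922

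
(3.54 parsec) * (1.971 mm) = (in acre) 5.32e+10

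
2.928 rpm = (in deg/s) 17.57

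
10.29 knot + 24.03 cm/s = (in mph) 12.38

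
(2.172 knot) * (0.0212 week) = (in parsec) 4.643e-13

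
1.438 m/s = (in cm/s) 143.8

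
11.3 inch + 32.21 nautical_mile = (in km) 59.65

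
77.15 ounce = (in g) 2187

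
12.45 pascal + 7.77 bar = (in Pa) 7.77e+05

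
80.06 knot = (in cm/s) 4119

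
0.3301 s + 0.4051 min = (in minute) 0.4106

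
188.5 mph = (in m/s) 84.27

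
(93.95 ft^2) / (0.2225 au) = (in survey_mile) 1.629e-13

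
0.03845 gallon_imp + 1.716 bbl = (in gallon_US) 72.12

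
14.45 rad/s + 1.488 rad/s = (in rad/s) 15.94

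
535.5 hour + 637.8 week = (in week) 641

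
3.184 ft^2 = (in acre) 7.309e-05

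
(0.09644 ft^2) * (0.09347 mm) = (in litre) 0.0008375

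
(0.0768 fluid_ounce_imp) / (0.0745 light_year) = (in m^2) 3.096e-21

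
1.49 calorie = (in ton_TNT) 1.49e-09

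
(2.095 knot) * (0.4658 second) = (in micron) 5.02e+05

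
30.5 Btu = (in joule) 3.218e+04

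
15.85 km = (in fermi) 1.585e+19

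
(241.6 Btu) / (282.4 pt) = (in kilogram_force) 2.609e+05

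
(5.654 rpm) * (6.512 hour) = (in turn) 2209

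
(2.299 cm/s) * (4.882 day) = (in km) 9.697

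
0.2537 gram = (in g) 0.2537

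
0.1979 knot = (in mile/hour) 0.2277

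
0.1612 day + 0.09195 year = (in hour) 809.4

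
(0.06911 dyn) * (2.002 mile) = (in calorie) 0.0005322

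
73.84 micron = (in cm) 0.007384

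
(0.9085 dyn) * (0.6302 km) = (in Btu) 5.427e-06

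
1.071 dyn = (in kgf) 1.092e-06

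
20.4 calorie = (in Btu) 0.0809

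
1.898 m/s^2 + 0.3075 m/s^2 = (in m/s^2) 2.205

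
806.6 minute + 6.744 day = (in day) 7.304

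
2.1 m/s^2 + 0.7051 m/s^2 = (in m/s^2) 2.805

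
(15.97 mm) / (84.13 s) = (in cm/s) 0.01898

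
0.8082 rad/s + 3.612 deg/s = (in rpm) 8.32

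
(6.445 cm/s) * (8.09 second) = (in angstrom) 5.214e+09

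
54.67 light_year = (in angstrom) 5.172e+27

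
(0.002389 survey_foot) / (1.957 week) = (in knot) 1.196e-09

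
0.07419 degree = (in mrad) 1.295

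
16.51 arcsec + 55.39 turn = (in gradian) 2.216e+04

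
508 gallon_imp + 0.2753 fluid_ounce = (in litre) 2309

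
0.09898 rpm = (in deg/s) 0.5939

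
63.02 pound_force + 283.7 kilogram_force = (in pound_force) 688.5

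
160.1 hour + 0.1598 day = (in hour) 163.9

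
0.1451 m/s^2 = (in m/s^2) 0.1451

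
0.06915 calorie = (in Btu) 0.0002742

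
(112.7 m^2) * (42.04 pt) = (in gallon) 441.5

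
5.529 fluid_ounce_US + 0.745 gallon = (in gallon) 0.7882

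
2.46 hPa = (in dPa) 2460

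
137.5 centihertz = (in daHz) 0.1375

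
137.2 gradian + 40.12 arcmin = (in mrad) 2167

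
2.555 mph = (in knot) 2.22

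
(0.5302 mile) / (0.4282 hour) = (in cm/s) 55.35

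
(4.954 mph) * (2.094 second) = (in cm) 463.7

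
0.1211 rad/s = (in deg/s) 6.939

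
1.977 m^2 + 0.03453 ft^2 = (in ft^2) 21.31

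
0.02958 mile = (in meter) 47.6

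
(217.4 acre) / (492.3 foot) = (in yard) 6412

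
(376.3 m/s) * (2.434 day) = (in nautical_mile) 4.273e+04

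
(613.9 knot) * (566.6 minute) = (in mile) 6671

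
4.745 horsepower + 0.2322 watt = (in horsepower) 4.745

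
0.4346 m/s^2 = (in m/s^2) 0.4346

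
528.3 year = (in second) 1.666e+10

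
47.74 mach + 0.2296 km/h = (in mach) 47.74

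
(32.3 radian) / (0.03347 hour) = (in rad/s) 0.2681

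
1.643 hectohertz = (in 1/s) 164.3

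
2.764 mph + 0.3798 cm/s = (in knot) 2.409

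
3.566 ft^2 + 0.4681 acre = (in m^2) 1895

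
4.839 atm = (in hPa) 4903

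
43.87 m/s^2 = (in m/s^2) 43.87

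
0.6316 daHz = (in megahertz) 6.316e-06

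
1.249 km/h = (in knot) 0.6744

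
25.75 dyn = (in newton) 0.0002575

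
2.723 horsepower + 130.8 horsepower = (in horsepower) 133.5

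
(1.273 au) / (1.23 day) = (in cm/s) 1.792e+08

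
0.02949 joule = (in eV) 1.841e+17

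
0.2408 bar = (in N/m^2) 2.408e+04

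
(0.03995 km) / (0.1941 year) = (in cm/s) 0.0006527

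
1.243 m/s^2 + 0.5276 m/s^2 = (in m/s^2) 1.771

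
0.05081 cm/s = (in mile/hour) 0.001137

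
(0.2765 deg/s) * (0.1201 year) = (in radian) 1.828e+04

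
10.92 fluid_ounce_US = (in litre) 0.3229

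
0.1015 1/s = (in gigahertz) 1.015e-10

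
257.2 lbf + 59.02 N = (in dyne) 1.203e+08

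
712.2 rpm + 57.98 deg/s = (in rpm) 721.9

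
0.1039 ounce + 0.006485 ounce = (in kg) 0.003129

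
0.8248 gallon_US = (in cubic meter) 0.003122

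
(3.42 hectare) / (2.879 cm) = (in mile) 738.1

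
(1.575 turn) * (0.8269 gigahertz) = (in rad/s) 8.183e+09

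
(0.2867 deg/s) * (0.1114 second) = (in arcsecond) 115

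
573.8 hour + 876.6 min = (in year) 0.06717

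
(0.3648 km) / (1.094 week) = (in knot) 0.001072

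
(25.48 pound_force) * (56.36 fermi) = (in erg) 6.388e-05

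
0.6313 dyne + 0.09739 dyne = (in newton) 7.287e-06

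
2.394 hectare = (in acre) 5.916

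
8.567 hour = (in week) 0.05099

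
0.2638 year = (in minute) 1.387e+05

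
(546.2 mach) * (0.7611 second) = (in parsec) 4.587e-12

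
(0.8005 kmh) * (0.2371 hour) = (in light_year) 2.006e-14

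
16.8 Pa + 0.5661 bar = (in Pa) 5.663e+04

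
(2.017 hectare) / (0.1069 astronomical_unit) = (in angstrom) 1.261e+04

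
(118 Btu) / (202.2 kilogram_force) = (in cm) 6278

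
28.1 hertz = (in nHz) 2.81e+10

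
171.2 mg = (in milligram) 171.2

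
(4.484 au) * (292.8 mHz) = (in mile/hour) 4.394e+11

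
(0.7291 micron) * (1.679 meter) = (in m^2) 1.224e-06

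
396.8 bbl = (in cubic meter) 63.09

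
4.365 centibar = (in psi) 0.6331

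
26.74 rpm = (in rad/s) 2.8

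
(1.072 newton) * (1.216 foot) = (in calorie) 0.09496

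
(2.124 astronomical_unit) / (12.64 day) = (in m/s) 2.91e+05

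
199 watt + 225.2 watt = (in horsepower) 0.5689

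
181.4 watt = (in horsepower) 0.2433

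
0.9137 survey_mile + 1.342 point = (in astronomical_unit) 9.829e-09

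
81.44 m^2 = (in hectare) 0.008144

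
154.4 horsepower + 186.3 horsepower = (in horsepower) 340.7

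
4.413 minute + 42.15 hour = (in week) 0.2513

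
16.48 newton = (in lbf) 3.705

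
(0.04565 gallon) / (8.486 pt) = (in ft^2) 0.6213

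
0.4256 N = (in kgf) 0.0434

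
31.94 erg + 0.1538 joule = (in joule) 0.1538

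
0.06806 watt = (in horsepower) 9.127e-05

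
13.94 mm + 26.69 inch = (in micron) 6.919e+05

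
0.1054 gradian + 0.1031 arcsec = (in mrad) 1.656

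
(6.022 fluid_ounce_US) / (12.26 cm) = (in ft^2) 0.01564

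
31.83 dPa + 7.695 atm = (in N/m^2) 7.797e+05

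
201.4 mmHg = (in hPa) 268.5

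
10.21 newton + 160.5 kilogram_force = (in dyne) 1.584e+08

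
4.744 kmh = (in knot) 2.562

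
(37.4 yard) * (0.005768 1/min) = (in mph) 0.007354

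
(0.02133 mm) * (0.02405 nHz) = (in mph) 1.148e-15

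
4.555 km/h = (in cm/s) 126.5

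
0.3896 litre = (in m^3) 0.0003896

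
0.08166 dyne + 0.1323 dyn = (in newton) 2.14e-06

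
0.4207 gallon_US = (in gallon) 0.4207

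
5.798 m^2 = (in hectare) 0.0005798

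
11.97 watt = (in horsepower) 0.01605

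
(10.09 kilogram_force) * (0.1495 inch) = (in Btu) 0.0003561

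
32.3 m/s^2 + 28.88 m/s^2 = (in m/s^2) 61.18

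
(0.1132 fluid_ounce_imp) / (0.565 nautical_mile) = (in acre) 7.596e-13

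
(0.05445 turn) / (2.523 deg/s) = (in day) 8.992e-05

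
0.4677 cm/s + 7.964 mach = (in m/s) 2712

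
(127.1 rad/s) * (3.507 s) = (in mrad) 4.457e+05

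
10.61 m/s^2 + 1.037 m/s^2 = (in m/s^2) 11.65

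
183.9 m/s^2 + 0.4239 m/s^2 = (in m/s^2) 184.3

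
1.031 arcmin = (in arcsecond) 61.86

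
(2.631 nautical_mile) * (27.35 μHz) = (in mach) 0.0003914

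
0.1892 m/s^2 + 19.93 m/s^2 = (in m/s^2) 20.12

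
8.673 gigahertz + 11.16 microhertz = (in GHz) 8.673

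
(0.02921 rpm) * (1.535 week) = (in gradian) 1.808e+05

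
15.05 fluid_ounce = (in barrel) 0.002799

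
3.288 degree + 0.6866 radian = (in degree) 42.63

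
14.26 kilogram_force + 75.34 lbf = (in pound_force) 106.8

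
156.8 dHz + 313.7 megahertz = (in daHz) 3.137e+07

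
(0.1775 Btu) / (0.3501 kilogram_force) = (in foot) 179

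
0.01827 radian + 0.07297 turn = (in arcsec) 9.834e+04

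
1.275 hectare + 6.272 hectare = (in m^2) 7.547e+04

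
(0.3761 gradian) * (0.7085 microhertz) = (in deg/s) 2.398e-07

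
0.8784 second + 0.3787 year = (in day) 138.2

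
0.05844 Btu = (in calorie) 14.74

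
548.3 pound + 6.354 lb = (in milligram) 2.516e+08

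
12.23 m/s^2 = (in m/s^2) 12.23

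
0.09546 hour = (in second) 343.7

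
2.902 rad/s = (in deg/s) 166.3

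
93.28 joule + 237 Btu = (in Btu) 237.1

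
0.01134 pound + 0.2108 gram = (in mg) 5355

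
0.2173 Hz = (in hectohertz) 0.002173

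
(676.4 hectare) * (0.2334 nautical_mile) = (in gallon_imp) 6.431e+11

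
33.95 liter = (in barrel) 0.2135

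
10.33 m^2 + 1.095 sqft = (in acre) 0.002578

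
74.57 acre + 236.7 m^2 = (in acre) 74.63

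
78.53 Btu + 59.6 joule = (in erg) 8.291e+11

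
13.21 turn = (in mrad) 8.3e+04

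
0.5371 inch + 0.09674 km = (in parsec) 3.136e-15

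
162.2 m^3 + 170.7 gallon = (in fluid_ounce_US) 5.506e+06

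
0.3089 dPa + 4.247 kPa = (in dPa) 4.247e+04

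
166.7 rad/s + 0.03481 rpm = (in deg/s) 9551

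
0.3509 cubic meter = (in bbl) 2.207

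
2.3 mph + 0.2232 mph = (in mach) 0.003313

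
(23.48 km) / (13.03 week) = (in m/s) 0.002979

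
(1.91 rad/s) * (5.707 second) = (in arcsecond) 2.248e+06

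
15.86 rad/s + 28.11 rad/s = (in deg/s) 2519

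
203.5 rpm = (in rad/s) 21.31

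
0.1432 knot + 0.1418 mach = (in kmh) 174.1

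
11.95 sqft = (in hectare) 0.000111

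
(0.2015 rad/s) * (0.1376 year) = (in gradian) 5.566e+07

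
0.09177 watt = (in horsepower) 0.0001231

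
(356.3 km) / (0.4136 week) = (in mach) 0.004183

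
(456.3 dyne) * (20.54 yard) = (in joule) 0.0857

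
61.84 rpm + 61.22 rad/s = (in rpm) 646.4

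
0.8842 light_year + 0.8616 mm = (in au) 5.592e+04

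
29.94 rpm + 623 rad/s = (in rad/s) 626.1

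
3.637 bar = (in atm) 3.589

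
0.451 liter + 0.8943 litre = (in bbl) 0.008462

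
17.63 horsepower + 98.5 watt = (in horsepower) 17.76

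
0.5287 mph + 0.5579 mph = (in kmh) 1.749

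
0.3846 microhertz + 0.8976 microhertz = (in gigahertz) 1.282e-15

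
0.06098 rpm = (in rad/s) 0.006386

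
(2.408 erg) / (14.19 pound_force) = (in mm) 3.815e-06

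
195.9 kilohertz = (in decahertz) 1.959e+04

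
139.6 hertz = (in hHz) 1.396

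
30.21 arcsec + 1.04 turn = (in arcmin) 2.246e+04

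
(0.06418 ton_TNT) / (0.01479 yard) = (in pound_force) 4.464e+09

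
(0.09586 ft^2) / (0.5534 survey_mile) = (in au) 6.684e-17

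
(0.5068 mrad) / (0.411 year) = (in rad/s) 3.91e-11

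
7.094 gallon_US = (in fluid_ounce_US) 908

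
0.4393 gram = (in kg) 0.0004393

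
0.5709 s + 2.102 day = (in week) 0.3003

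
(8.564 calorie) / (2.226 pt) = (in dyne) 4.563e+09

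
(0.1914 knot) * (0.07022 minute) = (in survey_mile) 0.0002578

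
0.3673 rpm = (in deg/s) 2.204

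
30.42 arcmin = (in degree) 0.507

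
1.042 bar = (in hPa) 1042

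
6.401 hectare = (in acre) 15.82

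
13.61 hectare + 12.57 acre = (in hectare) 18.7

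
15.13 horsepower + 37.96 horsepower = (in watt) 3.959e+04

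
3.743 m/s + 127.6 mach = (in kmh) 1.564e+05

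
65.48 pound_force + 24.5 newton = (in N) 315.8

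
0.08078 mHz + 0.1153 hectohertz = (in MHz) 1.153e-05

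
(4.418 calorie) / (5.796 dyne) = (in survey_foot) 1.046e+06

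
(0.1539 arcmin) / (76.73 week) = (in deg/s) 5.527e-11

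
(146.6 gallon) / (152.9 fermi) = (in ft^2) 3.907e+13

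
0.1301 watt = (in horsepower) 0.0001745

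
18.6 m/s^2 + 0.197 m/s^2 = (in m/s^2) 18.8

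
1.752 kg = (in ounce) 61.8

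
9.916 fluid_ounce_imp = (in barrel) 0.001772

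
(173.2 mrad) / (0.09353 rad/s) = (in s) 1.852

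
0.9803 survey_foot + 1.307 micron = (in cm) 29.88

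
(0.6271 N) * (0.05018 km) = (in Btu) 0.02983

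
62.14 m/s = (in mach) 0.1825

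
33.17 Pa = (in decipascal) 331.7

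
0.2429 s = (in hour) 6.747e-05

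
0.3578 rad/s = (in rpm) 3.417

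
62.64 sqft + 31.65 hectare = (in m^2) 3.165e+05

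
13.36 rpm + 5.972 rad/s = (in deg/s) 422.3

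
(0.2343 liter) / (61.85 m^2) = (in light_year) 4.004e-22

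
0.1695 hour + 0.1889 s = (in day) 0.007065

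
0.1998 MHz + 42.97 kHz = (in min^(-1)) 1.457e+07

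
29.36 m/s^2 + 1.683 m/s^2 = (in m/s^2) 31.04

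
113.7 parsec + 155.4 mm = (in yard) 3.837e+18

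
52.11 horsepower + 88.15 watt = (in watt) 3.895e+04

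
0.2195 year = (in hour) 1923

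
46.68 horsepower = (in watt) 3.481e+04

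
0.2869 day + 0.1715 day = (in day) 0.4584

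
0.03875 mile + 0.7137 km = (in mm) 7.761e+05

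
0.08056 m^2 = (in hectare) 8.056e-06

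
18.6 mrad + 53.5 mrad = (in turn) 0.01148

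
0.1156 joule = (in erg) 1.156e+06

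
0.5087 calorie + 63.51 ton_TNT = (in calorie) 6.351e+10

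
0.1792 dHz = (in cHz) 1.792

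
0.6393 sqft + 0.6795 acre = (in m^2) 2750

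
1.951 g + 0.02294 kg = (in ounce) 0.878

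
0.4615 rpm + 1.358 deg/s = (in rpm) 0.6878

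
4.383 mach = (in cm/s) 1.492e+05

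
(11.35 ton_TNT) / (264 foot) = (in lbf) 1.327e+08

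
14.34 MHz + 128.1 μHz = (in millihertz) 1.434e+10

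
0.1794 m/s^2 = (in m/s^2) 0.1794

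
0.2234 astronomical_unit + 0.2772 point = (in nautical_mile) 1.805e+07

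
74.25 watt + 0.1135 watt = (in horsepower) 0.09972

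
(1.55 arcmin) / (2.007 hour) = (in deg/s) 3.575e-06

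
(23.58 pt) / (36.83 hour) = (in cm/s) 6.274e-06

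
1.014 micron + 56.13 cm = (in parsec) 1.819e-17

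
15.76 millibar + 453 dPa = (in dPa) 1.621e+04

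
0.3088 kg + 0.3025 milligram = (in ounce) 10.89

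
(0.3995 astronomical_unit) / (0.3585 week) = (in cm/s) 2.756e+07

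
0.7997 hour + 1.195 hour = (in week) 0.01187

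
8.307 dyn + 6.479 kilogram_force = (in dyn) 6.354e+06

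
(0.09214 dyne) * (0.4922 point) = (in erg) 0.0016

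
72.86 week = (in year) 1.397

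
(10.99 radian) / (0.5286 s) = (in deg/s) 1191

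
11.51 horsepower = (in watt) 8583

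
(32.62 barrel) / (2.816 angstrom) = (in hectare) 1.842e+06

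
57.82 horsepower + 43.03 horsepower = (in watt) 7.52e+04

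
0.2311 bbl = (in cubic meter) 0.03674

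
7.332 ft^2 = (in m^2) 0.6812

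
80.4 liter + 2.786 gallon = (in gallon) 24.03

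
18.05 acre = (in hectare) 7.305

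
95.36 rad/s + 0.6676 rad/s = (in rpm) 917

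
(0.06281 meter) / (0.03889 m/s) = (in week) 2.67e-06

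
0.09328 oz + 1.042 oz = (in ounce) 1.135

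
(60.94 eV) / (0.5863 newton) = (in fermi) 0.01665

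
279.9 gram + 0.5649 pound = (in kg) 0.5361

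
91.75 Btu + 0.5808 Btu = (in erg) 9.741e+11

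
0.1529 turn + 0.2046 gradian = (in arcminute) 3314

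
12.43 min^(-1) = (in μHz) 2.072e+05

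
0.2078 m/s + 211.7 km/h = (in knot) 114.7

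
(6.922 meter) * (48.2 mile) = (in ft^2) 5.78e+06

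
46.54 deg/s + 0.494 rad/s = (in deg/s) 74.84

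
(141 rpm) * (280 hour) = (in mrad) 1.488e+10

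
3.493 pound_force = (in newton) 15.54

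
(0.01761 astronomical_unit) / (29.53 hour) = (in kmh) 8.921e+04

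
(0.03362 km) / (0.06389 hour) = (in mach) 0.0004293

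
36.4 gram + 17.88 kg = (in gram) 1.792e+04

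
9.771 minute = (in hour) 0.1628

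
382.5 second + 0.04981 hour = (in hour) 0.1561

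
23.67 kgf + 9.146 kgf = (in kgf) 32.82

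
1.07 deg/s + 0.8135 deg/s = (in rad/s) 0.03287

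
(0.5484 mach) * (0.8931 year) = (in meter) 5.259e+09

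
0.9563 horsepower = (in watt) 713.1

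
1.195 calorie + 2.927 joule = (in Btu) 0.007513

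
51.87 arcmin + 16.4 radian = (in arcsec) 3.386e+06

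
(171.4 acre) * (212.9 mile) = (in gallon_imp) 5.228e+13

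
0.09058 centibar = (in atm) 0.000894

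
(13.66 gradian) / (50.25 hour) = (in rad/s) 1.186e-06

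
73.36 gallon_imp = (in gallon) 88.1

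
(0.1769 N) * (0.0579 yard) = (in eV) 5.846e+16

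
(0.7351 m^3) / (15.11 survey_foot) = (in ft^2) 1.718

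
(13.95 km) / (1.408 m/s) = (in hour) 2.752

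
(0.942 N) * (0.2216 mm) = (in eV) 1.303e+15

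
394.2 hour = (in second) 1.419e+06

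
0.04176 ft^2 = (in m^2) 0.00388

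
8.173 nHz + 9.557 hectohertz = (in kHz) 0.9557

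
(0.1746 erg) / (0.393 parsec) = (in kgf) 1.468e-25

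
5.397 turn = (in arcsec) 6.995e+06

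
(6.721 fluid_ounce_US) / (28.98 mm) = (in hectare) 6.859e-07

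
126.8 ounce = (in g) 3595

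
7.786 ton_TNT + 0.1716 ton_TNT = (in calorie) 7.958e+09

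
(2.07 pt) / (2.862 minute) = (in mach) 1.249e-08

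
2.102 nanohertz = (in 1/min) 1.261e-07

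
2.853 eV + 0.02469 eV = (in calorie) 1.102e-19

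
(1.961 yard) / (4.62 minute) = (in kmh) 0.02329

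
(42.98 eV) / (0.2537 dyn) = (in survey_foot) 8.905e-12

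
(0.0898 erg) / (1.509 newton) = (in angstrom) 59.51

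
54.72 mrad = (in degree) 3.135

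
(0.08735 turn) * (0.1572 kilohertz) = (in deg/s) 4943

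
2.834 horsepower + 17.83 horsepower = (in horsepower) 20.66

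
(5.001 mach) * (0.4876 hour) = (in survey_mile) 1857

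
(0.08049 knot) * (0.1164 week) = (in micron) 2.915e+09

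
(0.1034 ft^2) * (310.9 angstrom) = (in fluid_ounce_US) 1.01e-05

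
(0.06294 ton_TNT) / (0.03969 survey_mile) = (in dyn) 4.123e+11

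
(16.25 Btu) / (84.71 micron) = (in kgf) 2.064e+07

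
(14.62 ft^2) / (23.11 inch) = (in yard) 2.531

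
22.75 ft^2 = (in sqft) 22.75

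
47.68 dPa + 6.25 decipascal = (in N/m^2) 5.393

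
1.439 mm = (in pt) 4.079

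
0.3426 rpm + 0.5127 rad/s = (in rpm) 5.239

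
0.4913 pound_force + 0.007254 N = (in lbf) 0.4929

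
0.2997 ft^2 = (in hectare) 2.784e-06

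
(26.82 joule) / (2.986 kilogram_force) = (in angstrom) 9.159e+09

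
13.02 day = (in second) 1.125e+06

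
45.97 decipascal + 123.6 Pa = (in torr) 0.9616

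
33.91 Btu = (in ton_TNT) 8.551e-06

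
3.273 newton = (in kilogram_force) 0.3338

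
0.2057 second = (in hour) 5.714e-05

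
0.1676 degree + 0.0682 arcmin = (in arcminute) 10.12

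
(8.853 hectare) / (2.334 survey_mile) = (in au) 1.575e-10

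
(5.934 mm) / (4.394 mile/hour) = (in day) 3.496e-08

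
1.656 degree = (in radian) 0.0289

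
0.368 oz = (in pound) 0.023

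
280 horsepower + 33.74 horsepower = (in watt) 2.34e+05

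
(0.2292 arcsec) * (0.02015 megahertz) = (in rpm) 0.2138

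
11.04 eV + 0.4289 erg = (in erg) 0.4289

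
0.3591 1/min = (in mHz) 5.985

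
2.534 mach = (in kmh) 3106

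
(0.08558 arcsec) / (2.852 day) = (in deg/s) 9.647e-11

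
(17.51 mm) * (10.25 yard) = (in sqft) 1.767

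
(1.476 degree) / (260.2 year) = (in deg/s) 1.799e-10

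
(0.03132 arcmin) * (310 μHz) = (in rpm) 2.697e-08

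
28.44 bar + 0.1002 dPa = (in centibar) 2844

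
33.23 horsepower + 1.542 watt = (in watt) 2.478e+04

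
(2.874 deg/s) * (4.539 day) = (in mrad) 1.967e+07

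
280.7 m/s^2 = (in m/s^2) 280.7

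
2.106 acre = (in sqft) 9.174e+04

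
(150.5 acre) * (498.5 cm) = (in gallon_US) 8.021e+08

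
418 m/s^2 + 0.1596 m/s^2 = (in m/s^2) 418.2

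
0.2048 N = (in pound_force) 0.04604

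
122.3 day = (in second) 1.057e+07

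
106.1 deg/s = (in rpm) 17.68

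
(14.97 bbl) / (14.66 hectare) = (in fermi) 1.623e+10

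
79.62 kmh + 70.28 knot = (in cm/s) 5827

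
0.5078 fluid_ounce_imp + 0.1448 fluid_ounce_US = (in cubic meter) 1.871e-05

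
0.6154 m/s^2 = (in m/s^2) 0.6154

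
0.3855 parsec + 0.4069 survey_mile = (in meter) 1.19e+16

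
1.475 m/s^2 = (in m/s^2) 1.475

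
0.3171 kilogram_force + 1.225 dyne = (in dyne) 3.11e+05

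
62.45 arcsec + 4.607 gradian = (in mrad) 72.67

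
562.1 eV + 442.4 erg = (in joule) 4.424e-05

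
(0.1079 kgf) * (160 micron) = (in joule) 0.0001693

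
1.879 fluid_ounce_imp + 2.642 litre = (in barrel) 0.01695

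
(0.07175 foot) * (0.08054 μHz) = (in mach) 5.173e-12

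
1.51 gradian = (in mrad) 23.72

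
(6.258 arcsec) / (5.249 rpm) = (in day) 6.388e-10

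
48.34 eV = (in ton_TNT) 1.851e-27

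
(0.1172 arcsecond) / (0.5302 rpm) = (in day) 1.184e-10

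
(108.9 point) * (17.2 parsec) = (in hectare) 2.039e+12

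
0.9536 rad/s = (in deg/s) 54.64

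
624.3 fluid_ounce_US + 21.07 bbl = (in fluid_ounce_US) 1.139e+05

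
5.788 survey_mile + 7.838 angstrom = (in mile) 5.788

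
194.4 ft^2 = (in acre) 0.004463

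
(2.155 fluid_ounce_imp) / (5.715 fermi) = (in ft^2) 1.153e+11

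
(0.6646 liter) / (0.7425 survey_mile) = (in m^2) 5.562e-07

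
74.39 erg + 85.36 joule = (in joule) 85.36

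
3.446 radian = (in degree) 197.4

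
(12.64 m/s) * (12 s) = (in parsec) 4.916e-15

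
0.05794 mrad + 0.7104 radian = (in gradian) 45.23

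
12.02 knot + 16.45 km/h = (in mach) 0.03158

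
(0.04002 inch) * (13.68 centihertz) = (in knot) 0.0002703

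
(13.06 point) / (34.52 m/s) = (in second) 0.0001335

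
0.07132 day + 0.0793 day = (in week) 0.02152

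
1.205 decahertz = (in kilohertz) 0.01205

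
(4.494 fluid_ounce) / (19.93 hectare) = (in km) 6.669e-13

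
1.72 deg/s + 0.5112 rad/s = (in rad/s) 0.5412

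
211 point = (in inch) 2.931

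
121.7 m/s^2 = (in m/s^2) 121.7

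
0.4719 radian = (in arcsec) 9.734e+04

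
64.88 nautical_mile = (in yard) 1.314e+05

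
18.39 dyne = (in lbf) 4.134e-05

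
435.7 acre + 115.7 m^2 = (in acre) 435.7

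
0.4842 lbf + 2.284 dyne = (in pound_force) 0.4842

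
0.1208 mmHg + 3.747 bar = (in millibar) 3747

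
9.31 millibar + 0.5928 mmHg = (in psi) 0.1465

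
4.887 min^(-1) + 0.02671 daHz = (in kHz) 0.0003486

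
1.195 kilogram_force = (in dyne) 1.172e+06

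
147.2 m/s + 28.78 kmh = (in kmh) 558.7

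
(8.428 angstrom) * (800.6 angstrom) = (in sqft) 7.263e-16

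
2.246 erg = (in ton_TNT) 5.368e-17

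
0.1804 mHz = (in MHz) 1.804e-10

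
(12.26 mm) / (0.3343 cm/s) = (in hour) 0.001019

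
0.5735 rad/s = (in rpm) 5.477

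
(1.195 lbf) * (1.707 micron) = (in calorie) 2.169e-06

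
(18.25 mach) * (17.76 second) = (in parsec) 3.577e-12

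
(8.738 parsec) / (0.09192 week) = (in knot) 9.428e+12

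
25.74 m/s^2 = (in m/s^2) 25.74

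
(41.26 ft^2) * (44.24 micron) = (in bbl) 0.001067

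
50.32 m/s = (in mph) 112.6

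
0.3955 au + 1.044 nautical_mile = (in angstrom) 5.917e+20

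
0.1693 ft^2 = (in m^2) 0.01573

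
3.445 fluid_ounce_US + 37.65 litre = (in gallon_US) 9.973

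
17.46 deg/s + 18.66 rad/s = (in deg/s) 1087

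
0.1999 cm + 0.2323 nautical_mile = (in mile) 0.2673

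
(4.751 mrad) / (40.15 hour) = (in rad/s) 3.287e-08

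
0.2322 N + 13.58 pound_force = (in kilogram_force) 6.183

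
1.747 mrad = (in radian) 0.001747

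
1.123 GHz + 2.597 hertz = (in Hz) 1.123e+09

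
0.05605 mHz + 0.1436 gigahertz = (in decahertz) 1.436e+07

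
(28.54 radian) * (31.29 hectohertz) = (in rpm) 8.528e+05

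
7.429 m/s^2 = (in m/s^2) 7.429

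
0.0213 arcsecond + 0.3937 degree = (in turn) 0.001094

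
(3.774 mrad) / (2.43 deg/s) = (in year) 2.822e-09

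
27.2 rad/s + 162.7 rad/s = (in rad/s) 189.9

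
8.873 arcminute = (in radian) 0.002581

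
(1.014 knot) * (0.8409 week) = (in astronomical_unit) 1.773e-06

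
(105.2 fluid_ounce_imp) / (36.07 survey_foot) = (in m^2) 0.0002719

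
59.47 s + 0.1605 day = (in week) 0.02303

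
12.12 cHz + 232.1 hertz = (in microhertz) 2.322e+08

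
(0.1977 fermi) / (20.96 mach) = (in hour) 7.695e-24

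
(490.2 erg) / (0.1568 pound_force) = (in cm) 0.007028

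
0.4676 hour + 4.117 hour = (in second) 1.65e+04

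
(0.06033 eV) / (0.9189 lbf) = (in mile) 1.469e-24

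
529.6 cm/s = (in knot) 10.29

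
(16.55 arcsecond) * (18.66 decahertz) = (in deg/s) 0.8578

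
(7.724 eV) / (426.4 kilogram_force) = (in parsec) 9.591e-39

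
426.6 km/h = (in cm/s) 1.185e+04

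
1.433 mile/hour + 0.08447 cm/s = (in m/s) 0.6415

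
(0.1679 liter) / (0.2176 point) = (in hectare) 0.0002187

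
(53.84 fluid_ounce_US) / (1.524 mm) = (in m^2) 1.045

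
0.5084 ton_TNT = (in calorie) 5.084e+08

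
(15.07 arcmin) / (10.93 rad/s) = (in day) 4.642e-09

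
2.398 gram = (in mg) 2398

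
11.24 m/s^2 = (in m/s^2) 11.24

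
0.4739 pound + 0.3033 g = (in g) 215.3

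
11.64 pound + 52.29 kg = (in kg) 57.57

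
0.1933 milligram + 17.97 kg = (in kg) 17.97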